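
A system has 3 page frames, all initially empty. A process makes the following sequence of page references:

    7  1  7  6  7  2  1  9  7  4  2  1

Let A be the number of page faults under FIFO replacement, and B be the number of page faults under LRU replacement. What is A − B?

Under FIFO: F F . F . F . F F F F F → 9 faults.
Under LRU: F F . F . F F F F F F F → 10 faults.
A − B = 9 − 10 = -1.

-1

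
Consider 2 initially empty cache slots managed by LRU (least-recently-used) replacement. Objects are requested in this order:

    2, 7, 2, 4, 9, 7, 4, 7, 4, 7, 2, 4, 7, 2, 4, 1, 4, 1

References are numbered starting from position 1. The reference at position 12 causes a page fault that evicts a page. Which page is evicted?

7

pos 1: 2: fault, frames {2}
pos 2: 7: fault, frames {2,7}
pos 3: 2: hit
pos 4: 4: fault, evict 7, frames {2,4}
pos 5: 9: fault, evict 2, frames {4,9}
pos 6: 7: fault, evict 4, frames {9,7}
pos 7: 4: fault, evict 9, frames {7,4}
pos 8: 7: hit
pos 9: 4: hit
pos 10: 7: hit
pos 11: 2: fault, evict 4, frames {7,2}
pos 12: 4: fault, evict 7, frames {2,4}
At position 12, page 7 is evicted.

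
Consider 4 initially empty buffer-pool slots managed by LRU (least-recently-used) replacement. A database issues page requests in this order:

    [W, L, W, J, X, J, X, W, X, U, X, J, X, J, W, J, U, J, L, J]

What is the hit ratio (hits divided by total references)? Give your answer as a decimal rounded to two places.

0.70

W -> fault, frames [W]
L -> fault, frames [W, L]
W -> hit
J -> fault, frames [L, W, J]
X -> fault, frames [L, W, J, X]
J -> hit
X -> hit
W -> hit
X -> hit
U -> fault, evict L, frames [J, W, X, U]
X -> hit
J -> hit
X -> hit
J -> hit
W -> hit
J -> hit
U -> hit
J -> hit
L -> fault, evict X, frames [W, U, J, L]
J -> hit
Hits: 14 of 20 references → 14/20 = 0.7000.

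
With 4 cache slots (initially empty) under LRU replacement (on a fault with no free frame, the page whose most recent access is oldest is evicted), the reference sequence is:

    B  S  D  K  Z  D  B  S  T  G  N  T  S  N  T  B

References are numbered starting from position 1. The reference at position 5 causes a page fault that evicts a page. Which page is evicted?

pos 1: B → miss, frames (B)
pos 2: S → miss, frames (B S)
pos 3: D → miss, frames (B S D)
pos 4: K → miss, frames (B S D K)
pos 5: Z → miss, evict B, frames (S D K Z)
At position 5, page B is evicted.

B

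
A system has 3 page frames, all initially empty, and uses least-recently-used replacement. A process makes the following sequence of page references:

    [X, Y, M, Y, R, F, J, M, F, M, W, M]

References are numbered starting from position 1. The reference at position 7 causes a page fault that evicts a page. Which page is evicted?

Y

pos 1: X → fault, frames [X]
pos 2: Y → fault, frames [X, Y]
pos 3: M → fault, frames [X, Y, M]
pos 4: Y → hit
pos 5: R → fault, evict X, frames [M, Y, R]
pos 6: F → fault, evict M, frames [Y, R, F]
pos 7: J → fault, evict Y, frames [R, F, J]
At position 7, page Y is evicted.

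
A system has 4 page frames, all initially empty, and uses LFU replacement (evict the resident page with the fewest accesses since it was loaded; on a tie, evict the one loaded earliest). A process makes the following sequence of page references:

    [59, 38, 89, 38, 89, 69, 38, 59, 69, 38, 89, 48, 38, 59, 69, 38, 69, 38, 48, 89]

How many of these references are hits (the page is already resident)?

13

59 -> fault, frames [59]
38 -> fault, frames [59, 38]
89 -> fault, frames [59, 38, 89]
38 -> hit
89 -> hit
69 -> fault, frames [59, 38, 89, 69]
38 -> hit
59 -> hit
69 -> hit
38 -> hit
89 -> hit
48 -> fault, evict 59, frames [38, 89, 69, 48]
38 -> hit
59 -> fault, evict 48, frames [38, 89, 69, 59]
69 -> hit
38 -> hit
69 -> hit
38 -> hit
48 -> fault, evict 59, frames [38, 89, 69, 48]
89 -> hit
Hits: 13.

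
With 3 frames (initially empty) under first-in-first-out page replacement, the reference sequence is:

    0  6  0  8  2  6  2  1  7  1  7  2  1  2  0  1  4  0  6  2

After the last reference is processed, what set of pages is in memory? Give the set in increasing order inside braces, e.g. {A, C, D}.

0: fault, frames (0)
6: fault, frames (0 6)
0: hit
8: fault, frames (0 6 8)
2: fault, evict 0, frames (6 8 2)
6: hit
2: hit
1: fault, evict 6, frames (8 2 1)
7: fault, evict 8, frames (2 1 7)
1: hit
7: hit
2: hit
1: hit
2: hit
0: fault, evict 2, frames (1 7 0)
1: hit
4: fault, evict 1, frames (7 0 4)
0: hit
6: fault, evict 7, frames (0 4 6)
2: fault, evict 0, frames (4 6 2)

{2, 4, 6}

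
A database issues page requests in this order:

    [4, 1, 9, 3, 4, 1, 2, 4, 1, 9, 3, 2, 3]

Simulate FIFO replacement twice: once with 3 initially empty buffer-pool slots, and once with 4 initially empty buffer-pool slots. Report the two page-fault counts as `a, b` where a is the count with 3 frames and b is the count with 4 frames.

9, 10

3 frames: F F F F F F F . . F F . . → 9 faults.
4 frames: F F F F . . F F F F F F . → 10 faults.
10 > 9: adding a frame increased faults — Belady's anomaly.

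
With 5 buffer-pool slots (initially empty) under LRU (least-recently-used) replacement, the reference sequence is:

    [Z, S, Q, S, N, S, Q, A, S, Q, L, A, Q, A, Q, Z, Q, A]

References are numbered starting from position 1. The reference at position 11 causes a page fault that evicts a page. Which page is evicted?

pos 1: Z: miss, frames [Z]
pos 2: S: miss, frames [Z, S]
pos 3: Q: miss, frames [Z, S, Q]
pos 4: S: hit
pos 5: N: miss, frames [Z, Q, S, N]
pos 6: S: hit
pos 7: Q: hit
pos 8: A: miss, frames [Z, N, S, Q, A]
pos 9: S: hit
pos 10: Q: hit
pos 11: L: miss, evict Z, frames [N, A, S, Q, L]
At position 11, page Z is evicted.

Z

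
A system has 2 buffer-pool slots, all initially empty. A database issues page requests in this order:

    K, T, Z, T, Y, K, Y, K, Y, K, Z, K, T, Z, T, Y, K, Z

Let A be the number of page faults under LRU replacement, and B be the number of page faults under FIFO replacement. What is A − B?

1

Under LRU: F F F . F F . . . . F . F F . F F F → 11 faults.
Under FIFO: F F F . F F . . . . F . F . . F F F → 10 faults.
A − B = 11 − 10 = 1.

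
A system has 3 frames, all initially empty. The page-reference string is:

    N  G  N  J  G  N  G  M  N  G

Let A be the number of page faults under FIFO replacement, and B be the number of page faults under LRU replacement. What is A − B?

Under FIFO: F F . F . . . F F F → 6 faults.
Under LRU: F F . F . . . F . . → 4 faults.
A − B = 6 − 4 = 2.

2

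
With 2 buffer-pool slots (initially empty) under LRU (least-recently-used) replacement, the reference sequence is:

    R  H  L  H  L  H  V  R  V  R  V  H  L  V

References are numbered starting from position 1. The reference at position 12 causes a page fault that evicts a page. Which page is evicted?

R

pos 1: R → miss, frames [R]
pos 2: H → miss, frames [R, H]
pos 3: L → miss, evict R, frames [H, L]
pos 4: H → hit
pos 5: L → hit
pos 6: H → hit
pos 7: V → miss, evict L, frames [H, V]
pos 8: R → miss, evict H, frames [V, R]
pos 9: V → hit
pos 10: R → hit
pos 11: V → hit
pos 12: H → miss, evict R, frames [V, H]
At position 12, page R is evicted.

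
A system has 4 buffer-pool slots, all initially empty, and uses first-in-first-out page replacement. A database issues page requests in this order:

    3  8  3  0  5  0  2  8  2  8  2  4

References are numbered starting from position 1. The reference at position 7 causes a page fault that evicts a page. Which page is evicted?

pos 1: 3 -> fault, frames (3)
pos 2: 8 -> fault, frames (3 8)
pos 3: 3 -> hit
pos 4: 0 -> fault, frames (3 8 0)
pos 5: 5 -> fault, frames (3 8 0 5)
pos 6: 0 -> hit
pos 7: 2 -> fault, evict 3, frames (8 0 5 2)
At position 7, page 3 is evicted.

3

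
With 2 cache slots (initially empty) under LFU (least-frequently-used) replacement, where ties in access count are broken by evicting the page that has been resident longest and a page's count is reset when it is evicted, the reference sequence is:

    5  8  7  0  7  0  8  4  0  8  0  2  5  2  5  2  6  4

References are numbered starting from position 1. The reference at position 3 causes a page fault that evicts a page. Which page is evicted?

pos 1: 5 -> fault, frames [5]
pos 2: 8 -> fault, frames [5, 8]
pos 3: 7 -> fault, evict 5, frames [8, 7]
At position 3, page 5 is evicted.

5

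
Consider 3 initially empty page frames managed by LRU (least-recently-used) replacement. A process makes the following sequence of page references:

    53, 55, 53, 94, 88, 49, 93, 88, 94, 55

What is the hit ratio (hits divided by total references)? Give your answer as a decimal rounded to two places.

0.20

53 → fault, frames (53)
55 → fault, frames (53 55)
53 → hit
94 → fault, frames (55 53 94)
88 → fault, evict 55, frames (53 94 88)
49 → fault, evict 53, frames (94 88 49)
93 → fault, evict 94, frames (88 49 93)
88 → hit
94 → fault, evict 49, frames (93 88 94)
55 → fault, evict 93, frames (88 94 55)
Hits: 2 of 10 references → 2/10 = 0.2000.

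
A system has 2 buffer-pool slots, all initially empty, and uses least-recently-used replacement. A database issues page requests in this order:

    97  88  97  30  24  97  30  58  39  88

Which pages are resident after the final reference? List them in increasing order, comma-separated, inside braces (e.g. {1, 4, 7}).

97: miss, frames [97]
88: miss, frames [97, 88]
97: hit
30: miss, evict 88, frames [97, 30]
24: miss, evict 97, frames [30, 24]
97: miss, evict 30, frames [24, 97]
30: miss, evict 24, frames [97, 30]
58: miss, evict 97, frames [30, 58]
39: miss, evict 30, frames [58, 39]
88: miss, evict 58, frames [39, 88]

{39, 88}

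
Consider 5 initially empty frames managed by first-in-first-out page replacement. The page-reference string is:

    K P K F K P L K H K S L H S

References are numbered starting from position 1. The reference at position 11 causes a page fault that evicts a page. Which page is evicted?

pos 1: K -> fault, frames [K]
pos 2: P -> fault, frames [K, P]
pos 3: K -> hit
pos 4: F -> fault, frames [K, P, F]
pos 5: K -> hit
pos 6: P -> hit
pos 7: L -> fault, frames [K, P, F, L]
pos 8: K -> hit
pos 9: H -> fault, frames [K, P, F, L, H]
pos 10: K -> hit
pos 11: S -> fault, evict K, frames [P, F, L, H, S]
At position 11, page K is evicted.

K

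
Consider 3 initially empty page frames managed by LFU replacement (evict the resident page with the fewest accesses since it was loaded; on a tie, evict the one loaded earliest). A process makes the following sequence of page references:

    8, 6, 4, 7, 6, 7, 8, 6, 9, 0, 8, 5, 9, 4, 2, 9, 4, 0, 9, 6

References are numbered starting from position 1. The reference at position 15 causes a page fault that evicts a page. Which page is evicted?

pos 1: 8: fault, frames (8)
pos 2: 6: fault, frames (8 6)
pos 3: 4: fault, frames (8 6 4)
pos 4: 7: fault, evict 8, frames (6 4 7)
pos 5: 6: hit
pos 6: 7: hit
pos 7: 8: fault, evict 4, frames (6 7 8)
pos 8: 6: hit
pos 9: 9: fault, evict 8, frames (6 7 9)
pos 10: 0: fault, evict 9, frames (6 7 0)
pos 11: 8: fault, evict 0, frames (6 7 8)
pos 12: 5: fault, evict 8, frames (6 7 5)
pos 13: 9: fault, evict 5, frames (6 7 9)
pos 14: 4: fault, evict 9, frames (6 7 4)
pos 15: 2: fault, evict 4, frames (6 7 2)
At position 15, page 4 is evicted.

4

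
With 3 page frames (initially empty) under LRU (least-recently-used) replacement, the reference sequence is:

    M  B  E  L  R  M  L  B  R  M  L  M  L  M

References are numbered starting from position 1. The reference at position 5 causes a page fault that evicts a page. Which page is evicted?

pos 1: M: fault, frames [M]
pos 2: B: fault, frames [M, B]
pos 3: E: fault, frames [M, B, E]
pos 4: L: fault, evict M, frames [B, E, L]
pos 5: R: fault, evict B, frames [E, L, R]
At position 5, page B is evicted.

B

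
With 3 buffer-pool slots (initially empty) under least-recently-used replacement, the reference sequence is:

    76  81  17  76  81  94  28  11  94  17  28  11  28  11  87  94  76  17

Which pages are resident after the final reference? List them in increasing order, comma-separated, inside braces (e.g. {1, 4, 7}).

{17, 76, 94}

76: fault, frames [76]
81: fault, frames [76, 81]
17: fault, frames [76, 81, 17]
76: hit
81: hit
94: fault, evict 17, frames [76, 81, 94]
28: fault, evict 76, frames [81, 94, 28]
11: fault, evict 81, frames [94, 28, 11]
94: hit
17: fault, evict 28, frames [11, 94, 17]
28: fault, evict 11, frames [94, 17, 28]
11: fault, evict 94, frames [17, 28, 11]
28: hit
11: hit
87: fault, evict 17, frames [28, 11, 87]
94: fault, evict 28, frames [11, 87, 94]
76: fault, evict 11, frames [87, 94, 76]
17: fault, evict 87, frames [94, 76, 17]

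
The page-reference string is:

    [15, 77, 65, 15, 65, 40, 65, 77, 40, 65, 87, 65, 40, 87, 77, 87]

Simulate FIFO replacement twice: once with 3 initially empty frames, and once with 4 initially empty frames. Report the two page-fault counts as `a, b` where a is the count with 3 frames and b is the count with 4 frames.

6, 5

3 frames: F F F . . F . . . . F . . . F . → 6 faults.
4 frames: F F F . . F . . . . F . . . . . → 5 faults.
5 < 6: adding a frame reduced faults, as is typical.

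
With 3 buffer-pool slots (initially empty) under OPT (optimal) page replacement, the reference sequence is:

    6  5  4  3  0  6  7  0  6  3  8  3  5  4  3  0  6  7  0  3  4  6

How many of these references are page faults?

6 → miss, frames (6)
5 → miss, frames (6 5)
4 → miss, frames (6 5 4)
3 → miss, evict 4, frames (6 5 3)
0 → miss, evict 5, frames (6 3 0)
6 → hit
7 → miss, evict 3, frames (6 0 7)
0 → hit
6 → hit
3 → miss, evict 7, frames (6 0 3)
8 → miss, evict 6, frames (0 3 8)
3 → hit
5 → miss, evict 8, frames (0 3 5)
4 → miss, evict 5, frames (0 3 4)
3 → hit
0 → hit
6 → miss, evict 4, frames (0 3 6)
7 → miss, evict 6, frames (0 3 7)
0 → hit
3 → hit
4 → miss, evict 7, frames (0 3 4)
6 → miss, evict 4, frames (0 3 6)
Page faults: 14.

14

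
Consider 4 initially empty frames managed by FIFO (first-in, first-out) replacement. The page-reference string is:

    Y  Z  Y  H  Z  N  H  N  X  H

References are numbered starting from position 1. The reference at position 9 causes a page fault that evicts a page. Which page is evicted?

Y

pos 1: Y: miss, frames [Y]
pos 2: Z: miss, frames [Y, Z]
pos 3: Y: hit
pos 4: H: miss, frames [Y, Z, H]
pos 5: Z: hit
pos 6: N: miss, frames [Y, Z, H, N]
pos 7: H: hit
pos 8: N: hit
pos 9: X: miss, evict Y, frames [Z, H, N, X]
At position 9, page Y is evicted.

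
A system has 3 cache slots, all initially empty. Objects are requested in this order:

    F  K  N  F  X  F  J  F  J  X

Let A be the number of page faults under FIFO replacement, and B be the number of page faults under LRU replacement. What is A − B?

Under FIFO: F F F . F F F . . . → 6 faults.
Under LRU: F F F . F . F . . . → 5 faults.
A − B = 6 − 5 = 1.

1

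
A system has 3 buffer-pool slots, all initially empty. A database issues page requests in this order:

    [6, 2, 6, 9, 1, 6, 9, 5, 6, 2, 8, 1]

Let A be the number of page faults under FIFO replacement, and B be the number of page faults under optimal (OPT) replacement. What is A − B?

Under FIFO: F F . F F F . F . F F F → 9 faults.
Under OPT: F F . F F . . F . F F . → 7 faults.
A − B = 9 − 7 = 2.

2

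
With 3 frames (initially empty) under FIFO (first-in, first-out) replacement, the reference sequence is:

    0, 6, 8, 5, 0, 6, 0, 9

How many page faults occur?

7

0: fault, frames {0}
6: fault, frames {0,6}
8: fault, frames {0,6,8}
5: fault, evict 0, frames {6,8,5}
0: fault, evict 6, frames {8,5,0}
6: fault, evict 8, frames {5,0,6}
0: hit
9: fault, evict 5, frames {0,6,9}
Page faults: 7.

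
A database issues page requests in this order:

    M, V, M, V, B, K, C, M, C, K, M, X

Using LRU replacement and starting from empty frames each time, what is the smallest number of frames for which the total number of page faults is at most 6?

5

f=1: 12 faults
f=2: 9 faults
f=3: 7 faults
f=4: 7 faults
f=5: 6 faults
f=6: 6 faults
Smallest f with faults ≤ 6 is 5.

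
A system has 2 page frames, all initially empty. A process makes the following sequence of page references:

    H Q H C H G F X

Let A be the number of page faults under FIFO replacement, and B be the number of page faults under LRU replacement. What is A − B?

1

Under FIFO: F F . F F F F F → 7 faults.
Under LRU: F F . F . F F F → 6 faults.
A − B = 7 − 6 = 1.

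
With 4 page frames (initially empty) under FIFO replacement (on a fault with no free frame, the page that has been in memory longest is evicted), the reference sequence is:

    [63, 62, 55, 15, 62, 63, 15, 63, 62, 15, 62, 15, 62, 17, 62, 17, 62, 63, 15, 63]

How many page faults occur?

6

63 -> fault, frames (63)
62 -> fault, frames (63 62)
55 -> fault, frames (63 62 55)
15 -> fault, frames (63 62 55 15)
62 -> hit
63 -> hit
15 -> hit
63 -> hit
62 -> hit
15 -> hit
62 -> hit
15 -> hit
62 -> hit
17 -> fault, evict 63, frames (62 55 15 17)
62 -> hit
17 -> hit
62 -> hit
63 -> fault, evict 62, frames (55 15 17 63)
15 -> hit
63 -> hit
Page faults: 6.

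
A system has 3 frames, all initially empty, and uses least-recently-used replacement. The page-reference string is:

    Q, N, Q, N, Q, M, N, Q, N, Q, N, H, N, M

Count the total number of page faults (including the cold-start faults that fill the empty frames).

5

Q -> fault, frames {Q}
N -> fault, frames {Q,N}
Q -> hit
N -> hit
Q -> hit
M -> fault, frames {N,Q,M}
N -> hit
Q -> hit
N -> hit
Q -> hit
N -> hit
H -> fault, evict M, frames {Q,N,H}
N -> hit
M -> fault, evict Q, frames {H,N,M}
Page faults: 5.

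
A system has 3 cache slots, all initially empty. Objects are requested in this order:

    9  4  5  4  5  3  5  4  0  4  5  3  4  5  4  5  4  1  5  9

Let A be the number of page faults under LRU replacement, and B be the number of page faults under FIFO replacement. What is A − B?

-2

Under LRU: F F F . . F . . F . . F . . . . . F . F → 8 faults.
Under FIFO: F F F . . F . . F F F F . . . . . F . F → 10 faults.
A − B = 8 − 10 = -2.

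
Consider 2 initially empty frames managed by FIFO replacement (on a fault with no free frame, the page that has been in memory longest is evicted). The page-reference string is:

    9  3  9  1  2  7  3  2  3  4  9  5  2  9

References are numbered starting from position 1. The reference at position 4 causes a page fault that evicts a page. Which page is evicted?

9

pos 1: 9 → miss, frames (9)
pos 2: 3 → miss, frames (9 3)
pos 3: 9 → hit
pos 4: 1 → miss, evict 9, frames (3 1)
At position 4, page 9 is evicted.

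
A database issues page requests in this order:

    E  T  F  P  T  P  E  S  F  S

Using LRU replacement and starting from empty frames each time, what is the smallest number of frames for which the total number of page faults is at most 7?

3

f=1: 10 faults
f=2: 8 faults
f=3: 7 faults
f=4: 6 faults
f=5: 5 faults
Smallest f with faults ≤ 7 is 3.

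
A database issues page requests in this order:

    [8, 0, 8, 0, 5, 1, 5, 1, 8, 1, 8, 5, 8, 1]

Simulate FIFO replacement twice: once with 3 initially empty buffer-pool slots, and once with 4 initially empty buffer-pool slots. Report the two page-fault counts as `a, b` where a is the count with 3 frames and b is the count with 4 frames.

3 frames: F F . . F F . . F . . . . . → 5 faults.
4 frames: F F . . F F . . . . . . . . → 4 faults.
4 < 5: adding a frame reduced faults, as is typical.

5, 4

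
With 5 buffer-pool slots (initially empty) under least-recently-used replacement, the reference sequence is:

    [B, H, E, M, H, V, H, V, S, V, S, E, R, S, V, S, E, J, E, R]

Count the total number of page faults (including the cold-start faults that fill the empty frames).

8

B → fault, frames [B]
H → fault, frames [B, H]
E → fault, frames [B, H, E]
M → fault, frames [B, H, E, M]
H → hit
V → fault, frames [B, E, M, H, V]
H → hit
V → hit
S → fault, evict B, frames [E, M, H, V, S]
V → hit
S → hit
E → hit
R → fault, evict M, frames [H, V, S, E, R]
S → hit
V → hit
S → hit
E → hit
J → fault, evict H, frames [R, V, S, E, J]
E → hit
R → hit
Page faults: 8.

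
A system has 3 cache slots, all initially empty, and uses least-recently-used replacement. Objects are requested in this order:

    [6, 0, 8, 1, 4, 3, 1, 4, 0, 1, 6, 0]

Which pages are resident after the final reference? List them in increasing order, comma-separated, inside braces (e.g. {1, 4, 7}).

{0, 1, 6}

6 → miss, frames {6}
0 → miss, frames {6,0}
8 → miss, frames {6,0,8}
1 → miss, evict 6, frames {0,8,1}
4 → miss, evict 0, frames {8,1,4}
3 → miss, evict 8, frames {1,4,3}
1 → hit
4 → hit
0 → miss, evict 3, frames {1,4,0}
1 → hit
6 → miss, evict 4, frames {0,1,6}
0 → hit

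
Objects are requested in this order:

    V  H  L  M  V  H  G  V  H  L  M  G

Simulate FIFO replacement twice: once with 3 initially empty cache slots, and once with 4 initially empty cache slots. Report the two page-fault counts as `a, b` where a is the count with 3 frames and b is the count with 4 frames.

3 frames: F F F F F F F . . F F . → 9 faults.
4 frames: F F F F . . F F F F F F → 10 faults.
10 > 9: adding a frame increased faults — Belady's anomaly.

9, 10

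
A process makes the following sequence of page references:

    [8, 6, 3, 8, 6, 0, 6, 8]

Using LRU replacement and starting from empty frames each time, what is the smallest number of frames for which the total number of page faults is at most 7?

f=1: 8 faults
f=2: 7 faults
f=3: 4 faults
f=4: 4 faults
Smallest f with faults ≤ 7 is 2.

2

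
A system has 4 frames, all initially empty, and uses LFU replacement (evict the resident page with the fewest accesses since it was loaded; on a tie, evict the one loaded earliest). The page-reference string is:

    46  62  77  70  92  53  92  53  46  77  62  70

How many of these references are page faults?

46 -> miss, frames {46}
62 -> miss, frames {46,62}
77 -> miss, frames {46,62,77}
70 -> miss, frames {46,62,77,70}
92 -> miss, evict 46, frames {62,77,70,92}
53 -> miss, evict 62, frames {77,70,92,53}
92 -> hit
53 -> hit
46 -> miss, evict 77, frames {70,92,53,46}
77 -> miss, evict 70, frames {92,53,46,77}
62 -> miss, evict 46, frames {92,53,77,62}
70 -> miss, evict 77, frames {92,53,62,70}
Page faults: 10.

10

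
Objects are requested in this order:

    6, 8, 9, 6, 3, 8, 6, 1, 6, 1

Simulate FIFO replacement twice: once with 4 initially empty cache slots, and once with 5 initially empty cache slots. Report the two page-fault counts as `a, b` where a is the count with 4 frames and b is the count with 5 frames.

6, 5

4 frames: F F F . F . . F F . → 6 faults.
5 frames: F F F . F . . F . . → 5 faults.
5 < 6: adding a frame reduced faults, as is typical.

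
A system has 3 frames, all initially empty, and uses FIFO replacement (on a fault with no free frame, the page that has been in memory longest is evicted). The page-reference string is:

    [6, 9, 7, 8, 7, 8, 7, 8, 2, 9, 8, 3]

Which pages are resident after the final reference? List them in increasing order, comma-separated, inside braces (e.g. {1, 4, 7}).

{2, 3, 9}

6: fault, frames {6}
9: fault, frames {6,9}
7: fault, frames {6,9,7}
8: fault, evict 6, frames {9,7,8}
7: hit
8: hit
7: hit
8: hit
2: fault, evict 9, frames {7,8,2}
9: fault, evict 7, frames {8,2,9}
8: hit
3: fault, evict 8, frames {2,9,3}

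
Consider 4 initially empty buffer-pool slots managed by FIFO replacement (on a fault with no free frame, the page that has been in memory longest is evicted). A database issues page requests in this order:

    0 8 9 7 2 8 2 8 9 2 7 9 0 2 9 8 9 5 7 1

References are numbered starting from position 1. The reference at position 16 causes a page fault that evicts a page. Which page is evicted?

pos 1: 0: fault, frames (0)
pos 2: 8: fault, frames (0 8)
pos 3: 9: fault, frames (0 8 9)
pos 4: 7: fault, frames (0 8 9 7)
pos 5: 2: fault, evict 0, frames (8 9 7 2)
pos 6: 8: hit
pos 7: 2: hit
pos 8: 8: hit
pos 9: 9: hit
pos 10: 2: hit
pos 11: 7: hit
pos 12: 9: hit
pos 13: 0: fault, evict 8, frames (9 7 2 0)
pos 14: 2: hit
pos 15: 9: hit
pos 16: 8: fault, evict 9, frames (7 2 0 8)
At position 16, page 9 is evicted.

9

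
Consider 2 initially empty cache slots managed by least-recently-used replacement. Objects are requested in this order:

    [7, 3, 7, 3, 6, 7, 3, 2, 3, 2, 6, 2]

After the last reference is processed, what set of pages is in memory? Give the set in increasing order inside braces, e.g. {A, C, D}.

7 → miss, frames {7}
3 → miss, frames {7,3}
7 → hit
3 → hit
6 → miss, evict 7, frames {3,6}
7 → miss, evict 3, frames {6,7}
3 → miss, evict 6, frames {7,3}
2 → miss, evict 7, frames {3,2}
3 → hit
2 → hit
6 → miss, evict 3, frames {2,6}
2 → hit

{2, 6}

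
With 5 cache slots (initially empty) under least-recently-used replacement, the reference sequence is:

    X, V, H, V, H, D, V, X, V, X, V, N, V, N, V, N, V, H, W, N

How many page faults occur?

6

X → miss, frames {X}
V → miss, frames {X,V}
H → miss, frames {X,V,H}
V → hit
H → hit
D → miss, frames {X,V,H,D}
V → hit
X → hit
V → hit
X → hit
V → hit
N → miss, frames {H,D,X,V,N}
V → hit
N → hit
V → hit
N → hit
V → hit
H → hit
W → miss, evict D, frames {X,N,V,H,W}
N → hit
Page faults: 6.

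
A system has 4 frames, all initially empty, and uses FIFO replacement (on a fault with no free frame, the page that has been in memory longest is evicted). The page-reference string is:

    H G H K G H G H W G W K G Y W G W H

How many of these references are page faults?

H → miss, frames (H)
G → miss, frames (H G)
H → hit
K → miss, frames (H G K)
G → hit
H → hit
G → hit
H → hit
W → miss, frames (H G K W)
G → hit
W → hit
K → hit
G → hit
Y → miss, evict H, frames (G K W Y)
W → hit
G → hit
W → hit
H → miss, evict G, frames (K W Y H)
Page faults: 6.

6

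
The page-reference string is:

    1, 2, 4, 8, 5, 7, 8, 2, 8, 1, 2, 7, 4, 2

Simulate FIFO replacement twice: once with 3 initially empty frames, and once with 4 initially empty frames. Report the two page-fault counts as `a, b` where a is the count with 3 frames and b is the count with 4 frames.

12, 9

3 frames: F F F F F F . F F F . F F F → 12 faults.
4 frames: F F F F F F . F . F . . F . → 9 faults.
9 < 12: adding a frame reduced faults, as is typical.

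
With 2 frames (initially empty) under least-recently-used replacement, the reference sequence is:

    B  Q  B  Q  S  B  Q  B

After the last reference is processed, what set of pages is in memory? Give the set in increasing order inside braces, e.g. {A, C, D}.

B → fault, frames {B}
Q → fault, frames {B,Q}
B → hit
Q → hit
S → fault, evict B, frames {Q,S}
B → fault, evict Q, frames {S,B}
Q → fault, evict S, frames {B,Q}
B → hit

{B, Q}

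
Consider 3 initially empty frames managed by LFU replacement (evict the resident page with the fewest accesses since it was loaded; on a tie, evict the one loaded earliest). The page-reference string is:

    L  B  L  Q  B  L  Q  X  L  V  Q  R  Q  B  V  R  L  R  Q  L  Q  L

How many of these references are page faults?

L → miss, frames {L}
B → miss, frames {L,B}
L → hit
Q → miss, frames {L,B,Q}
B → hit
L → hit
Q → hit
X → miss, evict B, frames {L,Q,X}
L → hit
V → miss, evict X, frames {L,Q,V}
Q → hit
R → miss, evict V, frames {L,Q,R}
Q → hit
B → miss, evict R, frames {L,Q,B}
V → miss, evict B, frames {L,Q,V}
R → miss, evict V, frames {L,Q,R}
L → hit
R → hit
Q → hit
L → hit
Q → hit
L → hit
Page faults: 9.

9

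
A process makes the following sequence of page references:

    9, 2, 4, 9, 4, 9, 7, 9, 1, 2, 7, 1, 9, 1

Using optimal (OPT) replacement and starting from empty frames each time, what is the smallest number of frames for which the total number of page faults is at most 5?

4

f=1: 14 faults
f=2: 8 faults
f=3: 6 faults
f=4: 5 faults
f=5: 5 faults
Smallest f with faults ≤ 5 is 4.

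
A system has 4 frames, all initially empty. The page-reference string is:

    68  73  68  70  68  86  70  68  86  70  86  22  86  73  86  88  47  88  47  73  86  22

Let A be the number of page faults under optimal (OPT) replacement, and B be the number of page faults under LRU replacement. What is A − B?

Under OPT: F F . F . F . . . . . F . . . F F . . . . F → 8 faults.
Under LRU: F F . F . F . . . . . F . F . F F . . . . F → 9 faults.
A − B = 8 − 9 = -1.

-1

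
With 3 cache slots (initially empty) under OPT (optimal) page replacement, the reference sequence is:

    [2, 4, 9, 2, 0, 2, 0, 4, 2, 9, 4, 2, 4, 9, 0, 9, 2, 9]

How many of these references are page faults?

2: miss, frames {2}
4: miss, frames {2,4}
9: miss, frames {2,4,9}
2: hit
0: miss, evict 9, frames {2,4,0}
2: hit
0: hit
4: hit
2: hit
9: miss, evict 0, frames {2,4,9}
4: hit
2: hit
4: hit
9: hit
0: miss, evict 4, frames {2,9,0}
9: hit
2: hit
9: hit
Page faults: 6.

6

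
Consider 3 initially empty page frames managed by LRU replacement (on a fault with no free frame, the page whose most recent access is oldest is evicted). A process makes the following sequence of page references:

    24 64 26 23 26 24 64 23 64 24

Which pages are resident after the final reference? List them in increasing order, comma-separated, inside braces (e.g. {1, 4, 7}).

{23, 24, 64}

24: fault, frames [24]
64: fault, frames [24, 64]
26: fault, frames [24, 64, 26]
23: fault, evict 24, frames [64, 26, 23]
26: hit
24: fault, evict 64, frames [23, 26, 24]
64: fault, evict 23, frames [26, 24, 64]
23: fault, evict 26, frames [24, 64, 23]
64: hit
24: hit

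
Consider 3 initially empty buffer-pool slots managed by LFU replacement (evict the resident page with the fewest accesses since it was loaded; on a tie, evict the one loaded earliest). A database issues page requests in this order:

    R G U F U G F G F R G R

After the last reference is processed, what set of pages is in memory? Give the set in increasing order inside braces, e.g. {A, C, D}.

R → miss, frames {R}
G → miss, frames {R,G}
U → miss, frames {R,G,U}
F → miss, evict R, frames {G,U,F}
U → hit
G → hit
F → hit
G → hit
F → hit
R → miss, evict U, frames {G,F,R}
G → hit
R → hit

{F, G, R}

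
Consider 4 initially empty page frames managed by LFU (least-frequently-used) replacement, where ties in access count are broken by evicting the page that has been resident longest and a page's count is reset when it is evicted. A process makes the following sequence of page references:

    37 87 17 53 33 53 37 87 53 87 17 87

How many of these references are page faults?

37: fault, frames (37)
87: fault, frames (37 87)
17: fault, frames (37 87 17)
53: fault, frames (37 87 17 53)
33: fault, evict 37, frames (87 17 53 33)
53: hit
37: fault, evict 87, frames (17 53 33 37)
87: fault, evict 17, frames (53 33 37 87)
53: hit
87: hit
17: fault, evict 33, frames (53 37 87 17)
87: hit
Page faults: 8.

8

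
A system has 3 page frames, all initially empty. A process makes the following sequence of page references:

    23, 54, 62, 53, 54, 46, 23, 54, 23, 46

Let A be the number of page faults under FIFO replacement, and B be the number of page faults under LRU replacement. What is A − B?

Under FIFO: F F F F . F F F . . → 7 faults.
Under LRU: F F F F . F F . . . → 6 faults.
A − B = 7 − 6 = 1.

1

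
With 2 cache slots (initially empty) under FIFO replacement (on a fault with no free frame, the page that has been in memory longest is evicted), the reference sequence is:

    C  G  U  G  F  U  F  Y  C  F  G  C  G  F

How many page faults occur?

10

C -> fault, frames (C)
G -> fault, frames (C G)
U -> fault, evict C, frames (G U)
G -> hit
F -> fault, evict G, frames (U F)
U -> hit
F -> hit
Y -> fault, evict U, frames (F Y)
C -> fault, evict F, frames (Y C)
F -> fault, evict Y, frames (C F)
G -> fault, evict C, frames (F G)
C -> fault, evict F, frames (G C)
G -> hit
F -> fault, evict G, frames (C F)
Page faults: 10.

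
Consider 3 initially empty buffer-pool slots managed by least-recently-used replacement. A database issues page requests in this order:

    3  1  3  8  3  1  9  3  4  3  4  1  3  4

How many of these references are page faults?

6

3 -> fault, frames [3]
1 -> fault, frames [3, 1]
3 -> hit
8 -> fault, frames [1, 3, 8]
3 -> hit
1 -> hit
9 -> fault, evict 8, frames [3, 1, 9]
3 -> hit
4 -> fault, evict 1, frames [9, 3, 4]
3 -> hit
4 -> hit
1 -> fault, evict 9, frames [3, 4, 1]
3 -> hit
4 -> hit
Page faults: 6.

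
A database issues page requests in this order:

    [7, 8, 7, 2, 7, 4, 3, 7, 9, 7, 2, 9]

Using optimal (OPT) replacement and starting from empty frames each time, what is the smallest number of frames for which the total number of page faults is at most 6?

3

f=1: 12 faults
f=2: 7 faults
f=3: 6 faults
f=4: 6 faults
f=5: 6 faults
f=6: 6 faults
Smallest f with faults ≤ 6 is 3.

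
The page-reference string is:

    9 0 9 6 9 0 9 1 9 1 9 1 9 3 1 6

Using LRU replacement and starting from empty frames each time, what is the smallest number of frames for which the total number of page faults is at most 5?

f=1: 16 faults
f=2: 8 faults
f=3: 6 faults
f=4: 6 faults
f=5: 5 faults
Smallest f with faults ≤ 5 is 5.

5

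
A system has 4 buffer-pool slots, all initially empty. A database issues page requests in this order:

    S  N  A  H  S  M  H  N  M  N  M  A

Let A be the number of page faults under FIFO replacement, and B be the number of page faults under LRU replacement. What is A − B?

Under FIFO: F F F F . F . . . . . . → 5 faults.
Under LRU: F F F F . F . F . . . F → 7 faults.
A − B = 5 − 7 = -2.

-2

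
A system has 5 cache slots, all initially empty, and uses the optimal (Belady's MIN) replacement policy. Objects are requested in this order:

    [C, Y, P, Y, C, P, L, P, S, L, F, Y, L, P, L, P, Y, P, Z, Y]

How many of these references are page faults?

7

C: fault, frames [C]
Y: fault, frames [C, Y]
P: fault, frames [C, Y, P]
Y: hit
C: hit
P: hit
L: fault, frames [C, Y, P, L]
P: hit
S: fault, frames [C, Y, P, L, S]
L: hit
F: fault, evict S, frames [C, Y, P, L, F]
Y: hit
L: hit
P: hit
L: hit
P: hit
Y: hit
P: hit
Z: fault, evict F, frames [C, Y, P, L, Z]
Y: hit
Page faults: 7.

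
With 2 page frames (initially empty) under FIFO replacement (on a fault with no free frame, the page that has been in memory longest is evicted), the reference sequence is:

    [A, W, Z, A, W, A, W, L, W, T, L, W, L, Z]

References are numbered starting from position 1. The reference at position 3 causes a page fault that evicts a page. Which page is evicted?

pos 1: A -> fault, frames (A)
pos 2: W -> fault, frames (A W)
pos 3: Z -> fault, evict A, frames (W Z)
At position 3, page A is evicted.

A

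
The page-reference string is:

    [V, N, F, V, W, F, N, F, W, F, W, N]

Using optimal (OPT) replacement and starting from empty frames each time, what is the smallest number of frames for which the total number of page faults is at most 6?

3

f=1: 12 faults
f=2: 7 faults
f=3: 4 faults
f=4: 4 faults
Smallest f with faults ≤ 6 is 3.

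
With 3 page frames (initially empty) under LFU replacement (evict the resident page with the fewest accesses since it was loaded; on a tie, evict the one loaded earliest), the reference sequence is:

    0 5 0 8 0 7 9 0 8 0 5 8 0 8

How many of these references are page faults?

0: fault, frames {0}
5: fault, frames {0,5}
0: hit
8: fault, frames {0,5,8}
0: hit
7: fault, evict 5, frames {0,8,7}
9: fault, evict 8, frames {0,7,9}
0: hit
8: fault, evict 7, frames {0,9,8}
0: hit
5: fault, evict 9, frames {0,8,5}
8: hit
0: hit
8: hit
Page faults: 7.

7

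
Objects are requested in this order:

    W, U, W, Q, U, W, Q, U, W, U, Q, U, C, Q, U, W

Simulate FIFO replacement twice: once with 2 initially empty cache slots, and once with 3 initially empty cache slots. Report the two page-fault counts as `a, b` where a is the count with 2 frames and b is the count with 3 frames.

9, 5

2 frames: F F . F . F . F . . F . F . F F → 9 faults.
3 frames: F F . F . . . . . . . . F . . F → 5 faults.
5 < 9: adding a frame reduced faults, as is typical.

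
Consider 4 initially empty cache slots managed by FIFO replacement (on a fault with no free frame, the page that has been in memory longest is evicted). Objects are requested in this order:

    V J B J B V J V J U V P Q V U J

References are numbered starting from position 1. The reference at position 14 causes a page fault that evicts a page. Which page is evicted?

pos 1: V: fault, frames (V)
pos 2: J: fault, frames (V J)
pos 3: B: fault, frames (V J B)
pos 4: J: hit
pos 5: B: hit
pos 6: V: hit
pos 7: J: hit
pos 8: V: hit
pos 9: J: hit
pos 10: U: fault, frames (V J B U)
pos 11: V: hit
pos 12: P: fault, evict V, frames (J B U P)
pos 13: Q: fault, evict J, frames (B U P Q)
pos 14: V: fault, evict B, frames (U P Q V)
At position 14, page B is evicted.

B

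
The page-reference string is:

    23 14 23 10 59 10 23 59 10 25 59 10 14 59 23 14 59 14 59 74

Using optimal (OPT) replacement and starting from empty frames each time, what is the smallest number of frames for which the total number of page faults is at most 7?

4

f=1: 20 faults
f=2: 12 faults
f=3: 8 faults
f=4: 7 faults
f=5: 6 faults
f=6: 6 faults
Smallest f with faults ≤ 7 is 4.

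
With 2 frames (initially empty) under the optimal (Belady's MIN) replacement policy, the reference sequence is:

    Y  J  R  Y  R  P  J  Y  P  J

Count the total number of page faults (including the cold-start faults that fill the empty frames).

6

Y -> fault, frames {Y}
J -> fault, frames {Y,J}
R -> fault, evict J, frames {Y,R}
Y -> hit
R -> hit
P -> fault, evict R, frames {Y,P}
J -> fault, evict P, frames {Y,J}
Y -> hit
P -> fault, evict Y, frames {J,P}
J -> hit
Page faults: 6.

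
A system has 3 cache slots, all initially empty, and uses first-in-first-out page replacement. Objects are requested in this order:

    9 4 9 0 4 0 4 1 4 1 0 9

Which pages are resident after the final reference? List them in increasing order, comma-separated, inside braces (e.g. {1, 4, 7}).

9 → miss, frames [9]
4 → miss, frames [9, 4]
9 → hit
0 → miss, frames [9, 4, 0]
4 → hit
0 → hit
4 → hit
1 → miss, evict 9, frames [4, 0, 1]
4 → hit
1 → hit
0 → hit
9 → miss, evict 4, frames [0, 1, 9]

{0, 1, 9}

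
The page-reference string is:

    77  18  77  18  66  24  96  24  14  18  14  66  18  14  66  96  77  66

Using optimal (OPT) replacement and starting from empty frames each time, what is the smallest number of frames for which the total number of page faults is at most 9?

f=1: 18 faults
f=2: 11 faults
f=3: 9 faults
f=4: 7 faults
f=5: 6 faults
f=6: 6 faults
Smallest f with faults ≤ 9 is 3.

3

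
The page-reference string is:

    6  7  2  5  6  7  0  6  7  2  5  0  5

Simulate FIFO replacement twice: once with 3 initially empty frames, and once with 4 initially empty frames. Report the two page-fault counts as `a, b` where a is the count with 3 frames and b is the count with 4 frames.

9, 10

3 frames: F F F F F F F . . F F . . → 9 faults.
4 frames: F F F F . . F F F F F F . → 10 faults.
10 > 9: adding a frame increased faults — Belady's anomaly.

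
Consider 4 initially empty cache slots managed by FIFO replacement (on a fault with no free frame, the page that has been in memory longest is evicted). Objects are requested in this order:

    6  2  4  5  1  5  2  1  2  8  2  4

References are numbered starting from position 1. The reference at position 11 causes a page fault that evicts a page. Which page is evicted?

4

pos 1: 6 → fault, frames {6}
pos 2: 2 → fault, frames {6,2}
pos 3: 4 → fault, frames {6,2,4}
pos 4: 5 → fault, frames {6,2,4,5}
pos 5: 1 → fault, evict 6, frames {2,4,5,1}
pos 6: 5 → hit
pos 7: 2 → hit
pos 8: 1 → hit
pos 9: 2 → hit
pos 10: 8 → fault, evict 2, frames {4,5,1,8}
pos 11: 2 → fault, evict 4, frames {5,1,8,2}
At position 11, page 4 is evicted.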